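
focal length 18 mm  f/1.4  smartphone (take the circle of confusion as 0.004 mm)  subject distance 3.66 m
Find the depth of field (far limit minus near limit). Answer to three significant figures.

Hyperfocal distance H = f²/(N·c) + f = 18²/(1.4 × 0.004) + 18 = 324/0.0056 + 18 ≈ 57875.1 mm ≈ 57.88 m.
Near limit Dn = s·(H − f)/(H + s − 2f) = 3660 × (57875.1 − 18) / (57875.1 + 3660 − 2 × 18) = 3660 × 57857.1 / 61499.1 ≈ 3443.25 mm.
Far limit Df = s·(H − f)/(H − s) = 3660 × (57875.1 − 18) / (57875.1 − 3660) = 3660 × 57857.1 / 54215.1 ≈ 3905.87 mm.
Depth of field = Df − Dn = 3905.87 − 3443.25 ≈ 462.62 mm.

463 mm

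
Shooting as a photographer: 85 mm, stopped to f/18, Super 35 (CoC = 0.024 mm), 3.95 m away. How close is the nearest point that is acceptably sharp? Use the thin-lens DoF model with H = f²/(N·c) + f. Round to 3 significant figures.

Hyperfocal distance H = f²/(N·c) + f = 85²/(18 × 0.024) + 85 = 7225/0.432 + 85 ≈ 16809.5 mm ≈ 16.81 m.
Near limit Dn = s·(H − f)/(H + s − 2f) = 3950 × (16809.5 − 85) / (16809.5 + 3950 − 2 × 85) = 3950 × 16724.5 / 20589.5 ≈ 3208.5 mm ≈ 3.21 m.

3.21 m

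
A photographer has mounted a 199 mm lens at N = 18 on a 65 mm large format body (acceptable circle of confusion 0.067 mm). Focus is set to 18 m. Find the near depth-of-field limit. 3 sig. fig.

11.7 m

Hyperfocal distance H = f²/(N·c) + f = 199²/(18 × 0.067) + 199 = 39601/1.206 + 199 ≈ 33035.7 mm ≈ 33.04 m.
Near limit Dn = s·(H − f)/(H + s − 2f) = 18000 × (33035.7 − 199) / (33035.7 + 18000 − 2 × 199) = 18000 × 32836.7 / 50637.7 ≈ 11672 mm ≈ 11.7 m.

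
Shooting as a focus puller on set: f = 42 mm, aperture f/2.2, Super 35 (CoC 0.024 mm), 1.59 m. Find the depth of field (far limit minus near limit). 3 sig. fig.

148 mm

Hyperfocal distance H = f²/(N·c) + f = 42²/(2.2 × 0.024) + 42 = 1764/0.0528 + 42 ≈ 33451.1 mm ≈ 33.45 m.
Near limit Dn = s·(H − f)/(H + s − 2f) = 1590 × (33451.1 − 42) / (33451.1 + 1590 − 2 × 42) = 1590 × 33409.1 / 34957.1 ≈ 1519.59 mm.
Far limit Df = s·(H − f)/(H − s) = 1590 × (33451.1 − 42) / (33451.1 − 1590) = 1590 × 33409.1 / 31861.1 ≈ 1667.25 mm.
Depth of field = Df − Dn = 1667.25 − 1519.59 ≈ 147.66 mm.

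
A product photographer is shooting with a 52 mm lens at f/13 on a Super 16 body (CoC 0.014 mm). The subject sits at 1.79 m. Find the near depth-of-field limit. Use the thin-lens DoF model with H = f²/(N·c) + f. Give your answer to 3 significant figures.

Hyperfocal distance H = f²/(N·c) + f = 52²/(13 × 0.014) + 52 = 2704/0.182 + 52 ≈ 14909.1 mm ≈ 14.91 m.
Near limit Dn = s·(H − f)/(H + s − 2f) = 1790 × (14909.1 − 52) / (14909.1 + 1790 − 2 × 52) = 1790 × 14857.1 / 16595.1 ≈ 1602.5 mm ≈ 1.60 m.

1.60 m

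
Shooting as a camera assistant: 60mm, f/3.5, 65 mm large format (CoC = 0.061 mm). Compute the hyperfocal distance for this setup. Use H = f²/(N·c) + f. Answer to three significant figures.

Hyperfocal distance H = f²/(N·c) + f = 60²/(3.5 × 0.061) + 60 = 3600/0.2135 + 60 ≈ 16921.8 mm ≈ 16.9 m.

16.9 m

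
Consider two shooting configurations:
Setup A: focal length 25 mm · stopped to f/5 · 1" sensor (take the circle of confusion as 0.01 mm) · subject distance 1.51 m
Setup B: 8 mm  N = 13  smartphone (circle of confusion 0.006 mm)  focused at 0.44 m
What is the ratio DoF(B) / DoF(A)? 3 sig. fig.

Setup A: H = 25²/(5×0.01) + 25 ≈ 12525.0 mm; DoF = Df − Dn = 1713.57 − 1349.66 ≈ 363.91 mm.
Setup B: H = 8²/(13×0.006) + 8 ≈ 828.5 mm; DoF = Df − Dn = 929.25 − 288.24 ≈ 641.01 mm.
Ratio = 641.01 / 363.91 ≈ 1.76.

1.76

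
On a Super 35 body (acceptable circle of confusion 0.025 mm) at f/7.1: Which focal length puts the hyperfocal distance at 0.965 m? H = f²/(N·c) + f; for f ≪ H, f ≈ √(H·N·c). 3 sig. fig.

13.0 mm

From H = f²/(N·c) + f, with f ≪ H: f ≈ √(H·N·c) = √(965 × 7.1 × 0.025) = √171.29 ≈ 13.09 mm.
Exact: f² + N·c·f − N·c·H = 0 ⇒ f = (−N·c + √((N·c)² + 4·N·c·H))/2 = (−0.1775 + √685.18)/2 ≈ 12.999 mm ≈ 13.0 mm.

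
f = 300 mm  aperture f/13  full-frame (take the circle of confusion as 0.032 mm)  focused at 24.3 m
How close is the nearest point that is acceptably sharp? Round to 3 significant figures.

21.9 m

Hyperfocal distance H = f²/(N·c) + f = 300²/(13 × 0.032) + 300 = 90000/0.416 + 300 ≈ 216646.2 mm ≈ 216.6 m.
Near limit Dn = s·(H − f)/(H + s − 2f) = 24300 × (216646.2 − 300) / (216646.2 + 24300 − 2 × 300) = 24300 × 216346.2 / 240346.2 ≈ 21873 mm ≈ 21.9 m.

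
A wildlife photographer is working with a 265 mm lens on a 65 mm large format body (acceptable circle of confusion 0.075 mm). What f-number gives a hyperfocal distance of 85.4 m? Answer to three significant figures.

f/11

Rearrange H = f²/(N·c) + f for N: N = f² / ((H − f)·c).
N = 265² / ((85400 − 265) × 0.075) = 70225 / 6385 ≈ 11.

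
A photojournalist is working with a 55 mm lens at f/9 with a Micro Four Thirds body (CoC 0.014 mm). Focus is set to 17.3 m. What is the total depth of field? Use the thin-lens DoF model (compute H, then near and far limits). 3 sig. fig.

Hyperfocal distance H = f²/(N·c) + f = 55²/(9 × 0.014) + 55 = 3025/0.126 + 55 ≈ 24062.9 mm ≈ 24.06 m.
Near limit Dn = s·(H − f)/(H + s − 2f) = 17300 × (24062.9 − 55) / (24062.9 + 17300 − 2 × 55) = 17300 × 24007.9 / 41252.9 ≈ 10068 mm.
Far limit Df = s·(H − f)/(H − s) = 17300 × (24062.9 − 55) / (24062.9 − 17300) = 17300 × 24007.9 / 6762.9 ≈ 61414 mm.
Depth of field = Df − Dn = 61414 − 10068 ≈ 51346 mm ≈ 51.3 m.

51.3 m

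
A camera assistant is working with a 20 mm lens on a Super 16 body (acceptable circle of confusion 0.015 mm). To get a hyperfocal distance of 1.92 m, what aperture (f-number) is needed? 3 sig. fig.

f/14

Rearrange H = f²/(N·c) + f for N: N = f² / ((H − f)·c).
N = 20² / ((1920 − 20) × 0.015) = 400 / 28.50 ≈ 14.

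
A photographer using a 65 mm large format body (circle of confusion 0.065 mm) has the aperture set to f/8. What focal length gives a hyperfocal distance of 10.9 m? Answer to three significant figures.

75.0 mm

From H = f²/(N·c) + f, with f ≪ H: f ≈ √(H·N·c) = √(10900 × 8 × 0.065) = √5668.0 ≈ 75.29 mm.
Exact: f² + N·c·f − N·c·H = 0 ⇒ f = (−N·c + √((N·c)² + 4·N·c·H))/2 = (−0.52 + √22672)/2 ≈ 75.027 mm ≈ 75.0 mm.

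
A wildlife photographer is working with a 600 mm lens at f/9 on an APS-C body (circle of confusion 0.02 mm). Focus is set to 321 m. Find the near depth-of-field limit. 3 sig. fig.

Hyperfocal distance H = f²/(N·c) + f = 600²/(9 × 0.02) + 600 = 360000/0.18 + 600 ≈ 2000600.0 mm ≈ 2001 m.
Near limit Dn = s·(H − f)/(H + s − 2f) = 321000 × (2000600.0 − 600) / (2000600.0 + 321000 − 2 × 600) = 321000 × 2000000.0 / 2320400.0 ≈ 276676 mm ≈ 277 m.

277 m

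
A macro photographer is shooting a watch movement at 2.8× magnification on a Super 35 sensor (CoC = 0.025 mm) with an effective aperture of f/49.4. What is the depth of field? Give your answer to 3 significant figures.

At magnification m, DoF ≈ 2·N_eff·c/m² = 2 × 49.4 × 0.025 / 2.8² = 2.47 / 7.84 ≈ 0.315 mm.

0.315 mm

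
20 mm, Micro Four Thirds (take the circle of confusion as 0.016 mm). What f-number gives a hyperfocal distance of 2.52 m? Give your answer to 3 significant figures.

f/10

Rearrange H = f²/(N·c) + f for N: N = f² / ((H − f)·c).
N = 20² / ((2520 − 20) × 0.016) = 400 / 40.00 ≈ 10.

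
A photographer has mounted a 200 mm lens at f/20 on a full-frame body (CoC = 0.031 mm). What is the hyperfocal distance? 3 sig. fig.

Hyperfocal distance H = f²/(N·c) + f = 200²/(20 × 0.031) + 200 = 40000/0.62 + 200 ≈ 64716.1 mm ≈ 64.7 m.

64.7 m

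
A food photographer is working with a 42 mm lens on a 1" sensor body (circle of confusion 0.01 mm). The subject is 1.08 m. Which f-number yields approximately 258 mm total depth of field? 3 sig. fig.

Write h = H − f = f²/(N·c). The thin-lens limits are Dn = s·h/(h + (s−f)) and Df = s·h/(h − (s−f)), so DoF = Df − Dn = 2·s·(s−f)·h / (h² − (s−f)²).
That is a quadratic in h: DoF·h² − 2·s·(s−f)·h − DoF·(s−f)² = 0 ⇒ h = (s−f)·(s + √(s² + DoF²)) / DoF = 1038 × (1080 + √(1080² + 258²)) / 258 = 1038 × (1080 + 1110.39) / 258 ≈ 8812.5 mm.
Then N = f²/(c·h) = 42² / (0.01 × 8812.5) = 1764 / 88.125 ≈ 20.

f/20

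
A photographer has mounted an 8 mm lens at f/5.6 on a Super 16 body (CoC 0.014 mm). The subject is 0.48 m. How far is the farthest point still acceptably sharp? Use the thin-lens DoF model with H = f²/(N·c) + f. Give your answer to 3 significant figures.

Hyperfocal distance H = f²/(N·c) + f = 8²/(5.6 × 0.014) + 8 = 64/0.0784 + 8 ≈ 824.3 mm ≈ 0.824 m.
Far limit Df = s·(H − f)/(H − s) = 480 × (824.3 − 8) / (824.3 − 480) = 480 × 816.3 / 344.3 ≈ 1138.0 mm ≈ 1.14 m.

1.14 m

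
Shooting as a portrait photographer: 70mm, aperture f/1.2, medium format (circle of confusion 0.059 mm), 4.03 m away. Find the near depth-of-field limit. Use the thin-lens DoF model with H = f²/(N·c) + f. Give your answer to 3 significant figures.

Hyperfocal distance H = f²/(N·c) + f = 70²/(1.2 × 0.059) + 70 = 4900/0.0708 + 70 ≈ 69279.0 mm ≈ 69.28 m.
Near limit Dn = s·(H − f)/(H + s − 2f) = 4030 × (69279.0 − 70) / (69279.0 + 4030 − 2 × 70) = 4030 × 69209.0 / 73169.0 ≈ 3811.9 mm ≈ 3.81 m.

3.81 m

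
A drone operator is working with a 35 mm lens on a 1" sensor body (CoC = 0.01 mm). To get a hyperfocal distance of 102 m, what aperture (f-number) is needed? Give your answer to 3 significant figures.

Rearrange H = f²/(N·c) + f for N: N = f² / ((H − f)·c).
N = 35² / ((102000 − 35) × 0.01) = 1225 / 1020 ≈ 1.20.

f/1.20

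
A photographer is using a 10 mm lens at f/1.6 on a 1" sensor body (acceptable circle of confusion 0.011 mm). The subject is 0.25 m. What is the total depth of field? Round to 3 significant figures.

Hyperfocal distance H = f²/(N·c) + f = 10²/(1.6 × 0.011) + 10 = 100/0.0176 + 10 ≈ 5691.8 mm ≈ 5.692 m.
Near limit Dn = s·(H − f)/(H + s − 2f) = 250 × (5691.8 − 10) / (5691.8 + 250 − 2 × 10) = 250 × 5681.8 / 5921.8 ≈ 239.868 mm.
Far limit Df = s·(H − f)/(H − s) = 250 × (5691.8 − 10) / (5691.8 − 250) = 250 × 5681.8 / 5441.8 ≈ 261.026 mm.
Depth of field = Df − Dn = 261.026 − 239.868 ≈ 21.158 mm.

21.2 mm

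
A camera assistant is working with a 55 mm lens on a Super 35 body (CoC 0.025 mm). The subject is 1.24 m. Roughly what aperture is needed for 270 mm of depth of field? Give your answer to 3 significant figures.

f/11

Write h = H − f = f²/(N·c). The thin-lens limits are Dn = s·h/(h + (s−f)) and Df = s·h/(h − (s−f)), so DoF = Df − Dn = 2·s·(s−f)·h / (h² − (s−f)²).
That is a quadratic in h: DoF·h² − 2·s·(s−f)·h − DoF·(s−f)² = 0 ⇒ h = (s−f)·(s + √(s² + DoF²)) / DoF = 1185 × (1240 + √(1240² + 270²)) / 270 = 1185 × (1240 + 1269.05) / 270 ≈ 11012 mm.
Then N = f²/(c·h) = 55² / (0.025 × 11012) = 3025 / 275.30 ≈ 11.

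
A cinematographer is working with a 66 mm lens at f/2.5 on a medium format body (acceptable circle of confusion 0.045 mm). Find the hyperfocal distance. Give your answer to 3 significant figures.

38.8 m

Hyperfocal distance H = f²/(N·c) + f = 66²/(2.5 × 0.045) + 66 = 4356/0.1125 + 66 ≈ 38786.0 mm ≈ 38.8 m.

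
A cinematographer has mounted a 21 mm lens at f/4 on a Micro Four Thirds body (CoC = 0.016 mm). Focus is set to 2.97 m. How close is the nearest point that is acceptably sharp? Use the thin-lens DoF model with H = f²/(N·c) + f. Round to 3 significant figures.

2.08 m

Hyperfocal distance H = f²/(N·c) + f = 21²/(4 × 0.016) + 21 = 441/0.064 + 21 ≈ 6911.6 mm ≈ 6.912 m.
Near limit Dn = s·(H − f)/(H + s − 2f) = 2970 × (6911.6 − 21) / (6911.6 + 2970 − 2 × 21) = 2970 × 6890.6 / 9839.6 ≈ 2079.9 mm ≈ 2.08 m.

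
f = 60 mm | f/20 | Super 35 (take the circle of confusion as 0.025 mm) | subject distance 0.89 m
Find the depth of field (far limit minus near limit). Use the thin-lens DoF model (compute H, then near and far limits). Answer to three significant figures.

Hyperfocal distance H = f²/(N·c) + f = 60²/(20 × 0.025) + 60 = 3600/0.5 + 60 ≈ 7260.0 mm ≈ 7.260 m.
Near limit Dn = s·(H − f)/(H + s − 2f) = 890 × (7260.0 − 60) / (7260.0 + 890 − 2 × 60) = 890 × 7200.0 / 8030.0 ≈ 798.01 mm.
Far limit Df = s·(H − f)/(H − s) = 890 × (7260.0 − 60) / (7260.0 − 890) = 890 × 7200.0 / 6370.0 ≈ 1005.97 mm.
Depth of field = Df − Dn = 1005.97 − 798.01 ≈ 207.96 mm.

208 mm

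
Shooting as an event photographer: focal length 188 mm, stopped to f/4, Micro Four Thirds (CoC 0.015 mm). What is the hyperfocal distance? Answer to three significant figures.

Hyperfocal distance H = f²/(N·c) + f = 188²/(4 × 0.015) + 188 = 35344/0.06 + 188 ≈ 589254.7 mm ≈ 589 m.

589 m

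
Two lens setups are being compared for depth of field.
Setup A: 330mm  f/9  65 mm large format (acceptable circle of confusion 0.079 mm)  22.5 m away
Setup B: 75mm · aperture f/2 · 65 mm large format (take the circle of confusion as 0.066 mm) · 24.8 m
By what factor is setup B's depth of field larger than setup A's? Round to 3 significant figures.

Setup A: H = 330²/(9×0.079) + 330 ≈ 153494.6 mm; DoF = Df − Dn = 26308.0 − 19655.0 ≈ 6653.0 mm.
Setup B: H = 75²/(2×0.066) + 75 ≈ 42688.6 mm; DoF = Df − Dn = 59078 − 15694 ≈ 43384 mm.
Ratio = 43384 / 6653.0 ≈ 6.52.

6.52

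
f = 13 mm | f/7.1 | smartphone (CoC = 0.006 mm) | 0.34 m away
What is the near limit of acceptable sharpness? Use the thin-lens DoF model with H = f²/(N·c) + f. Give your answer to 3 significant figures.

314 mm

Hyperfocal distance H = f²/(N·c) + f = 13²/(7.1 × 0.006) + 13 = 169/0.0426 + 13 ≈ 3980.1 mm ≈ 3.980 m.
Near limit Dn = s·(H − f)/(H + s − 2f) = 340 × (3980.1 − 13) / (3980.1 + 340 − 2 × 13) = 340 × 3967.1 / 4294.1 ≈ 314.11 mm.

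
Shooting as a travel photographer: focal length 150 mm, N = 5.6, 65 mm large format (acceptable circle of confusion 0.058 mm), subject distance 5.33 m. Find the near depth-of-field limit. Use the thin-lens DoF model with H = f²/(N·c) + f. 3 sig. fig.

4.96 m

Hyperfocal distance H = f²/(N·c) + f = 150²/(5.6 × 0.058) + 150 = 22500/0.3248 + 150 ≈ 69423.4 mm ≈ 69.42 m.
Near limit Dn = s·(H − f)/(H + s − 2f) = 5330 × (69423.4 − 150) / (69423.4 + 5330 − 2 × 150) = 5330 × 69273.4 / 74453.4 ≈ 4959.2 mm ≈ 4.96 m.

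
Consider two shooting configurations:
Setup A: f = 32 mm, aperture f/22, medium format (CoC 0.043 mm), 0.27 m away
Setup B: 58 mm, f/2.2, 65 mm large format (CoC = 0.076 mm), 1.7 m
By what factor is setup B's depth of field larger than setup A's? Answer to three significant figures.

2.24

Setup A: H = 32²/(22×0.043) + 32 ≈ 1114.5 mm; DoF = Df − Dn = 346.10 − 221.33 ≈ 124.77 mm.
Setup B: H = 58²/(2.2×0.076) + 58 ≈ 20177.6 mm; DoF = Df − Dn = 1851.07 − 1571.73 ≈ 279.34 mm.
Ratio = 279.34 / 124.77 ≈ 2.24.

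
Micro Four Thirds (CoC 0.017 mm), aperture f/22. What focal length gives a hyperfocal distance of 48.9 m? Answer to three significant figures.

From H = f²/(N·c) + f, with f ≪ H: f ≈ √(H·N·c) = √(48900 × 22 × 0.017) = √18289 ≈ 135.2 mm.
The +f correction barely moves this — solving exactly, f² + N·c·f − N·c·H = 0 ⇒ f = (−N·c + √((N·c)² + 4·N·c·H))/2 = (−0.374 + √73155)/2 ≈ 135.05 mm, so f ≈ 135 mm.

135 mm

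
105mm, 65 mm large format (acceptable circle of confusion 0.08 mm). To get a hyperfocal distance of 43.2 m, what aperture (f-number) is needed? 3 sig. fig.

Rearrange H = f²/(N·c) + f for N: N = f² / ((H − f)·c).
N = 105² / ((43200 − 105) × 0.08) = 11025 / 3448 ≈ 3.20.

f/3.20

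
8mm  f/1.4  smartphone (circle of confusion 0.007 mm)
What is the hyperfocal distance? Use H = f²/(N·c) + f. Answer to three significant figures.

6.54 m

Hyperfocal distance H = f²/(N·c) + f = 8²/(1.4 × 0.007) + 8 = 64/0.0098 + 8 ≈ 6538.6 mm ≈ 6.54 m.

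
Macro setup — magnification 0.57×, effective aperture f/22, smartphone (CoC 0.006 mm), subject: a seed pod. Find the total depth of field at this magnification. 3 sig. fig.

At magnification m, DoF ≈ 2·N_eff·c/m² = 2 × 22 × 0.006 / 0.57² = 0.264 / 0.3249 ≈ 0.813 mm.

0.813 mm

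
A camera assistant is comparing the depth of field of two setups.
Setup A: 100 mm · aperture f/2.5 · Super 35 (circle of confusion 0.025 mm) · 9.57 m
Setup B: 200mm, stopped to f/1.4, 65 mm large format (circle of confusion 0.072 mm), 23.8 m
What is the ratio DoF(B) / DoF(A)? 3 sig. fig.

2.50

Setup A: H = 100²/(2.5×0.025) + 100 ≈ 160100.0 mm; DoF = Df − Dn = 10172.1 − 9035.2 ≈ 1136.9 mm.
Setup B: H = 200²/(1.4×0.072) + 200 ≈ 397025.4 mm; DoF = Df − Dn = 25304.9 − 22464.0 ≈ 2840.9 mm.
Ratio = 2840.9 / 1136.9 ≈ 2.50.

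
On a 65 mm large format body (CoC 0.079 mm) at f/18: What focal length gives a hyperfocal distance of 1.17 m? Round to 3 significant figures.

40.1 mm

From H = f²/(N·c) + f, with f ≪ H: f ≈ √(H·N·c) = √(1170 × 18 × 0.079) = √1663.7 ≈ 40.79 mm.
Exact: f² + N·c·f − N·c·H = 0 ⇒ f = (−N·c + √((N·c)² + 4·N·c·H))/2 = (−1.422 + √6657.0)/2 ≈ 40.084 mm ≈ 40.1 mm.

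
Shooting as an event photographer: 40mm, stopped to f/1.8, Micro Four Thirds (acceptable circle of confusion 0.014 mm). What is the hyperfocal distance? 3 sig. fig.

Hyperfocal distance H = f²/(N·c) + f = 40²/(1.8 × 0.014) + 40 = 1600/0.0252 + 40 ≈ 63532.1 mm ≈ 63.5 m.

63.5 m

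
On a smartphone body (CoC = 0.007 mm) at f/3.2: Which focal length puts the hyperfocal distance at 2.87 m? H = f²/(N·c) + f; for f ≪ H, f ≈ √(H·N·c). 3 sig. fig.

From H = f²/(N·c) + f, with f ≪ H: f ≈ √(H·N·c) = √(2870 × 3.2 × 0.007) = √64.288 ≈ 8.018 mm.
Exact: f² + N·c·f − N·c·H = 0 ⇒ f = (−N·c + √((N·c)² + 4·N·c·H))/2 = (−0.0224 + √257.15)/2 ≈ 8.0068 mm ≈ 8.01 mm.

8.01 mm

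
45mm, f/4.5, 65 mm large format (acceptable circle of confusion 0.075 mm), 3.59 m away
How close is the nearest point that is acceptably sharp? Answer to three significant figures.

Hyperfocal distance H = f²/(N·c) + f = 45²/(4.5 × 0.075) + 45 = 2025/0.3375 + 45 ≈ 6045.0 mm ≈ 6.045 m.
Near limit Dn = s·(H − f)/(H + s − 2f) = 3590 × (6045.0 − 45) / (6045.0 + 3590 − 2 × 45) = 3590 × 6000.0 / 9545.0 ≈ 2256.7 mm ≈ 2.26 m.

2.26 m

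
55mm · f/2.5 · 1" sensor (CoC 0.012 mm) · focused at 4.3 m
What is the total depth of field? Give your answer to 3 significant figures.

Hyperfocal distance H = f²/(N·c) + f = 55²/(2.5 × 0.012) + 55 = 3025/0.03 + 55 ≈ 100888.3 mm ≈ 100.9 m.
Near limit Dn = s·(H − f)/(H + s − 2f) = 4300 × (100888.3 − 55) / (100888.3 + 4300 − 2 × 55) = 4300 × 100833.3 / 105078.3 ≈ 4126.29 mm.
Far limit Df = s·(H − f)/(H − s) = 4300 × (100888.3 − 55) / (100888.3 − 4300) = 4300 × 100833.3 / 96588.3 ≈ 4488.98 mm.
Depth of field = Df − Dn = 4488.98 − 4126.29 ≈ 362.69 mm.

363 mm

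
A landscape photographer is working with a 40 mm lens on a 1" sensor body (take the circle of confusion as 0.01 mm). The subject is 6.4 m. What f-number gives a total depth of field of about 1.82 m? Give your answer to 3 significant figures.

f/3.51

Write h = H − f = f²/(N·c). The thin-lens limits are Dn = s·h/(h + (s−f)) and Df = s·h/(h − (s−f)), so DoF = Df − Dn = 2·s·(s−f)·h / (h² − (s−f)²).
That is a quadratic in h: DoF·h² − 2·s·(s−f)·h − DoF·(s−f)² = 0 ⇒ h = (s−f)·(s + √(s² + DoF²)) / DoF = 6360 × (6400 + √(6400² + 1820²)) / 1820 = 6360 × (6400 + 6653.75) / 1820 ≈ 45616 mm.
Then N = f²/(c·h) = 40² / (0.01 × 45616) = 1600 / 456.16 ≈ 3.51.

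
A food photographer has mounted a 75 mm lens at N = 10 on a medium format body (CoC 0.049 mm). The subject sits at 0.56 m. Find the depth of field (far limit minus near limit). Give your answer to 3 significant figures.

47.4 mm

Hyperfocal distance H = f²/(N·c) + f = 75²/(10 × 0.049) + 75 = 5625/0.49 + 75 ≈ 11554.6 mm ≈ 11.55 m.
Near limit Dn = s·(H − f)/(H + s − 2f) = 560 × (11554.6 − 75) / (11554.6 + 560 − 2 × 75) = 560 × 11479.6 / 11964.6 ≈ 537.300 mm.
Far limit Df = s·(H − f)/(H − s) = 560 × (11554.6 − 75) / (11554.6 − 560) = 560 × 11479.6 / 10994.6 ≈ 584.703 mm.
Depth of field = Df − Dn = 584.703 − 537.300 ≈ 47.403 mm.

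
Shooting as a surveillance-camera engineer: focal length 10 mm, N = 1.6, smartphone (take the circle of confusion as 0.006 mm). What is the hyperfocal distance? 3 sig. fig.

10.4 m

Hyperfocal distance H = f²/(N·c) + f = 10²/(1.6 × 0.006) + 10 = 100/0.0096 + 10 ≈ 10426.7 mm ≈ 10.4 m.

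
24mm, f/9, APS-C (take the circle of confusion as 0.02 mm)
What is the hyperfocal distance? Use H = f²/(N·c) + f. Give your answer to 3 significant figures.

3.22 m

Hyperfocal distance H = f²/(N·c) + f = 24²/(9 × 0.02) + 24 = 576/0.18 + 24 ≈ 3224.0 mm ≈ 3.22 m.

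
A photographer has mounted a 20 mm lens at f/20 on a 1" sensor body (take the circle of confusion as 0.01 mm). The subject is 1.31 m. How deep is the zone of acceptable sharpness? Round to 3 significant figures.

Hyperfocal distance H = f²/(N·c) + f = 20²/(20 × 0.01) + 20 = 400/0.2 + 20 ≈ 2020.0 mm ≈ 2.020 m.
Near limit Dn = s·(H − f)/(H + s − 2f) = 1310 × (2020.0 − 20) / (2020.0 + 1310 − 2 × 20) = 1310 × 2000.0 / 3290.0 ≈ 796.4 mm.
Far limit Df = s·(H − f)/(H − s) = 1310 × (2020.0 − 20) / (2020.0 − 1310) = 1310 × 2000.0 / 710.0 ≈ 3690.1 mm.
Depth of field = Df − Dn = 3690.1 − 796.4 ≈ 2893.7 mm ≈ 2.89 m.

2.89 m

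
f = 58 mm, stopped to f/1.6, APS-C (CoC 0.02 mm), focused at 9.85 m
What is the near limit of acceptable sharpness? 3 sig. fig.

Hyperfocal distance H = f²/(N·c) + f = 58²/(1.6 × 0.02) + 58 = 3364/0.032 + 58 ≈ 105183.0 mm ≈ 105.2 m.
Near limit Dn = s·(H − f)/(H + s − 2f) = 9850 × (105183.0 − 58) / (105183.0 + 9850 − 2 × 58) = 9850 × 105125.0 / 114917.0 ≈ 9010.7 mm ≈ 9.01 m.

9.01 m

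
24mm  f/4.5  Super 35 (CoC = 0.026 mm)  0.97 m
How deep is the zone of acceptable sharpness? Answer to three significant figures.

Hyperfocal distance H = f²/(N·c) + f = 24²/(4.5 × 0.026) + 24 = 576/0.117 + 24 ≈ 4947.1 mm ≈ 4.947 m.
Near limit Dn = s·(H − f)/(H + s − 2f) = 970 × (4947.1 − 24) / (4947.1 + 970 − 2 × 24) = 970 × 4923.1 / 5869.1 ≈ 813.65 mm.
Far limit Df = s·(H − f)/(H − s) = 970 × (4947.1 − 24) / (4947.1 − 970) = 970 × 4923.1 / 3977.1 ≈ 1200.73 mm.
Depth of field = Df − Dn = 1200.73 − 813.65 ≈ 387.08 mm.

387 mm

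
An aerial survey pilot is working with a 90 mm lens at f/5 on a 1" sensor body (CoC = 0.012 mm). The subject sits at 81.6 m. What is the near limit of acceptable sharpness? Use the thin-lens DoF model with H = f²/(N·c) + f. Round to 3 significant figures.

Hyperfocal distance H = f²/(N·c) + f = 90²/(5 × 0.012) + 90 = 8100/0.06 + 90 ≈ 135090.0 mm ≈ 135.1 m.
Near limit Dn = s·(H − f)/(H + s − 2f) = 81600 × (135090.0 − 90) / (135090.0 + 81600 − 2 × 90) = 81600 × 135000.0 / 216510.0 ≈ 50880 mm ≈ 50.9 m.

50.9 m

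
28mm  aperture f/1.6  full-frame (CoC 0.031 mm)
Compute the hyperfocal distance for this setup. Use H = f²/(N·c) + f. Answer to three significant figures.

15.8 m

Hyperfocal distance H = f²/(N·c) + f = 28²/(1.6 × 0.031) + 28 = 784/0.0496 + 28 ≈ 15834.5 mm ≈ 15.8 m.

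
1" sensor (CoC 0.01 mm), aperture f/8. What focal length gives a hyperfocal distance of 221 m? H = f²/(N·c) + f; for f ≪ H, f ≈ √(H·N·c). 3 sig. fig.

133 mm

From H = f²/(N·c) + f, with f ≪ H: f ≈ √(H·N·c) = √(221000 × 8 × 0.01) = √17680 ≈ 133.0 mm.
The +f correction barely moves this — solving exactly, f² + N·c·f − N·c·H = 0 ⇒ f = (−N·c + √((N·c)² + 4·N·c·H))/2 = (−0.08 + √70720)/2 ≈ 132.93 mm, so f ≈ 133 mm.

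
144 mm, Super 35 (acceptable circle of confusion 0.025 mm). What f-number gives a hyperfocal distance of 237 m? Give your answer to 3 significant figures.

Rearrange H = f²/(N·c) + f for N: N = f² / ((H − f)·c).
N = 144² / ((237000 − 144) × 0.025) = 20736 / 5921 ≈ 3.50.

f/3.50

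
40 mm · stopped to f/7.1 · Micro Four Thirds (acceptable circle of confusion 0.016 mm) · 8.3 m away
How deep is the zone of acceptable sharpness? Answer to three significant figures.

14.8 m

Hyperfocal distance H = f²/(N·c) + f = 40²/(7.1 × 0.016) + 40 = 1600/0.1136 + 40 ≈ 14124.5 mm ≈ 14.12 m.
Near limit Dn = s·(H − f)/(H + s − 2f) = 8300 × (14124.5 − 40) / (14124.5 + 8300 − 2 × 40) = 8300 × 14084.5 / 22344.5 ≈ 5232 mm.
Far limit Df = s·(H − f)/(H − s) = 8300 × (14124.5 − 40) / (14124.5 − 8300) = 8300 × 14084.5 / 5824.5 ≈ 20071 mm.
Depth of field = Df − Dn = 20071 − 5232 ≈ 14839 mm ≈ 14.8 m.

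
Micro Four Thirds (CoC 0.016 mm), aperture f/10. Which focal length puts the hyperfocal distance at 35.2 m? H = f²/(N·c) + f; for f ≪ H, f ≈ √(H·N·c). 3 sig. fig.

From H = f²/(N·c) + f, with f ≪ H: f ≈ √(H·N·c) = √(35200 × 10 × 0.016) = √5632.0 ≈ 75.05 mm.
Exact: f² + N·c·f − N·c·H = 0 ⇒ f = (−N·c + √((N·c)² + 4·N·c·H))/2 = (−0.16 + √22528)/2 ≈ 74.967 mm ≈ 75.0 mm.

75.0 mm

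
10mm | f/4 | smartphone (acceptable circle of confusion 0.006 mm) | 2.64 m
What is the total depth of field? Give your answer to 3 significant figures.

5.54 m

Hyperfocal distance H = f²/(N·c) + f = 10²/(4 × 0.006) + 10 = 100/0.024 + 10 ≈ 4176.7 mm ≈ 4.177 m.
Near limit Dn = s·(H − f)/(H + s − 2f) = 2640 × (4176.7 − 10) / (4176.7 + 2640 − 2 × 10) = 2640 × 4166.7 / 6796.7 ≈ 1618.4 mm.
Far limit Df = s·(H − f)/(H − s) = 2640 × (4176.7 − 10) / (4176.7 − 2640) = 2640 × 4166.7 / 1536.7 ≈ 7158.4 mm.
Depth of field = Df − Dn = 7158.4 − 1618.4 ≈ 5540.0 mm ≈ 5.54 m.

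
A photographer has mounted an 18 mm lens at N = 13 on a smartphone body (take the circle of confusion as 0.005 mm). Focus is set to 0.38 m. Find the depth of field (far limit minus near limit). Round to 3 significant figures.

55.5 mm

Hyperfocal distance H = f²/(N·c) + f = 18²/(13 × 0.005) + 18 = 324/0.065 + 18 ≈ 5002.6 mm ≈ 5.003 m.
Near limit Dn = s·(H − f)/(H + s − 2f) = 380 × (5002.6 − 18) / (5002.6 + 380 − 2 × 18) = 380 × 4984.6 / 5346.6 ≈ 354.272 mm.
Far limit Df = s·(H − f)/(H − s) = 380 × (5002.6 − 18) / (5002.6 − 380) = 380 × 4984.6 / 4622.6 ≈ 409.758 mm.
Depth of field = Df − Dn = 409.758 − 354.272 ≈ 55.486 mm.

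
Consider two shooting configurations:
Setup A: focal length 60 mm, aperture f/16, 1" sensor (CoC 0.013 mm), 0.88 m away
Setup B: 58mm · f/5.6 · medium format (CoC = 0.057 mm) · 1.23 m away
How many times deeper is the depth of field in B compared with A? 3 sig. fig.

3.31

Setup A: H = 60²/(16×0.013) + 60 ≈ 17367.7 mm; DoF = Df − Dn = 923.766 − 840.193 ≈ 83.573 mm.
Setup B: H = 58²/(5.6×0.057) + 58 ≈ 10596.8 mm; DoF = Df − Dn = 1383.90 − 1106.90 ≈ 277.00 mm.
Ratio = 277.00 / 83.573 ≈ 3.31.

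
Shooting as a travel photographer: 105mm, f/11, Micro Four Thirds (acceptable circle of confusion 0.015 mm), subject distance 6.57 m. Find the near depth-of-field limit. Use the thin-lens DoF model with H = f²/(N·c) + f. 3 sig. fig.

Hyperfocal distance H = f²/(N·c) + f = 105²/(11 × 0.015) + 105 = 11025/0.165 + 105 ≈ 66923.2 mm ≈ 66.92 m.
Near limit Dn = s·(H − f)/(H + s − 2f) = 6570 × (66923.2 − 105) / (66923.2 + 6570 − 2 × 105) = 6570 × 66818.2 / 73283.2 ≈ 5990.4 mm ≈ 5.99 m.

5.99 m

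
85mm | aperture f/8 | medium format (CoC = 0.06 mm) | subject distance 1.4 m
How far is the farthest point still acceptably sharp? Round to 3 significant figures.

1.53 m

Hyperfocal distance H = f²/(N·c) + f = 85²/(8 × 0.06) + 85 = 7225/0.48 + 85 ≈ 15137.1 mm ≈ 15.14 m.
Far limit Df = s·(H − f)/(H − s) = 1400 × (15137.1 − 85) / (15137.1 − 1400) = 1400 × 15052.1 / 13737.1 ≈ 1534.0 mm ≈ 1.53 m.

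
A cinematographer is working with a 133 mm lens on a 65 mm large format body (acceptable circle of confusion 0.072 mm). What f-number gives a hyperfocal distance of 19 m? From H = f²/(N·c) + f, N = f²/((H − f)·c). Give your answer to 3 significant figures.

Rearrange H = f²/(N·c) + f for N: N = f² / ((H − f)·c).
N = 133² / ((19000 − 133) × 0.072) = 17689 / 1358 ≈ 13.

f/13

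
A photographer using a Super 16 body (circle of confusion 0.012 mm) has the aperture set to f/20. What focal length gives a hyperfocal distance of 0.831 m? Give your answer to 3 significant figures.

14.0 mm

From H = f²/(N·c) + f, with f ≪ H: f ≈ √(H·N·c) = √(831 × 20 × 0.012) = √199.44 ≈ 14.12 mm.
Exact: f² + N·c·f − N·c·H = 0 ⇒ f = (−N·c + √((N·c)² + 4·N·c·H))/2 = (−0.24 + √797.82)/2 ≈ 14.003 mm ≈ 14.0 mm.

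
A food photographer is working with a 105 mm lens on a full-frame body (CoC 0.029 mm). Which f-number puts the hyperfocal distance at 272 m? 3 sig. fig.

Rearrange H = f²/(N·c) + f for N: N = f² / ((H − f)·c).
N = 105² / ((272000 − 105) × 0.029) = 11025 / 7885 ≈ 1.40.

f/1.40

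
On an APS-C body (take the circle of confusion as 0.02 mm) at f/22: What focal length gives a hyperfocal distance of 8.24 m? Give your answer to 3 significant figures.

60.0 mm

From H = f²/(N·c) + f, with f ≪ H: f ≈ √(H·N·c) = √(8240 × 22 × 0.02) = √3625.6 ≈ 60.21 mm.
Exact: f² + N·c·f − N·c·H = 0 ⇒ f = (−N·c + √((N·c)² + 4·N·c·H))/2 = (−0.44 + √14503)/2 ≈ 59.993 mm ≈ 60.0 mm.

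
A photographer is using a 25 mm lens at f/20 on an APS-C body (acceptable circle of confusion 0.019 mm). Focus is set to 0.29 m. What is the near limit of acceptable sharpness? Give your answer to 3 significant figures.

Hyperfocal distance H = f²/(N·c) + f = 25²/(20 × 0.019) + 25 = 625/0.38 + 25 ≈ 1669.7 mm ≈ 1.670 m.
Near limit Dn = s·(H − f)/(H + s − 2f) = 290 × (1669.7 − 25) / (1669.7 + 290 − 2 × 25) = 290 × 1644.7 / 1909.7 ≈ 249.76 mm.

250 mm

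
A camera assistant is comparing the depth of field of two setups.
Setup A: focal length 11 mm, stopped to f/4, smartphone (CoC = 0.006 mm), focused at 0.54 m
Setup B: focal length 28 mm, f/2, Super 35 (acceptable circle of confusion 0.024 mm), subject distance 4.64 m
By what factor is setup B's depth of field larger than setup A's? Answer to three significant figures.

24.9

Setup A: H = 11²/(4×0.006) + 11 ≈ 5052.7 mm; DoF = Df − Dn = 603.30 − 488.72 ≈ 114.58 mm.
Setup B: H = 28²/(2×0.024) + 28 ≈ 16361.3 mm; DoF = Df − Dn = 6465.7 − 3618.3 ≈ 2847.4 mm.
Ratio = 2847.4 / 114.58 ≈ 24.9.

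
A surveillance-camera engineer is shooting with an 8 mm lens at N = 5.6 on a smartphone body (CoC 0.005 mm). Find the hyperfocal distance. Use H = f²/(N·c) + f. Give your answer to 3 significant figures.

2.29 m

Hyperfocal distance H = f²/(N·c) + f = 8²/(5.6 × 0.005) + 8 = 64/0.028 + 8 ≈ 2293.7 mm ≈ 2.29 m.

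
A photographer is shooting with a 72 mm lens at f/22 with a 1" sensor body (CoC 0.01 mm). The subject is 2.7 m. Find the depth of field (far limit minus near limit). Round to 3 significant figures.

Hyperfocal distance H = f²/(N·c) + f = 72²/(22 × 0.01) + 72 = 5184/0.22 + 72 ≈ 23635.6 mm ≈ 23.64 m.
Near limit Dn = s·(H − f)/(H + s − 2f) = 2700 × (23635.6 − 72) / (23635.6 + 2700 − 2 × 72) = 2700 × 23563.6 / 26191.6 ≈ 2429.09 mm.
Far limit Df = s·(H − f)/(H − s) = 2700 × (23635.6 − 72) / (23635.6 − 2700) = 2700 × 23563.6 / 20935.6 ≈ 3038.92 mm.
Depth of field = Df − Dn = 3038.92 − 2429.09 ≈ 609.83 mm ≈ 0.610 m.

0.610 m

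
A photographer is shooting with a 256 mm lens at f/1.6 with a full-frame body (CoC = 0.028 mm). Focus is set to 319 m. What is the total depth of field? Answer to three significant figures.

146 m

Hyperfocal distance H = f²/(N·c) + f = 256²/(1.6 × 0.028) + 256 = 65536/0.0448 + 256 ≈ 1463113.1 mm ≈ 1463 m.
Near limit Dn = s·(H − f)/(H + s − 2f) = 319000 × (1463113.1 − 256) / (1463113.1 + 319000 − 2 × 256) = 319000 × 1462857.1 / 1781601.1 ≈ 261928 mm.
Far limit Df = s·(H − f)/(H − s) = 319000 × (1463113.1 − 256) / (1463113.1 − 319000) = 319000 × 1462857.1 / 1144113.1 ≈ 407872 mm.
Depth of field = Df − Dn = 407872 − 261928 ≈ 145944 mm ≈ 146 m.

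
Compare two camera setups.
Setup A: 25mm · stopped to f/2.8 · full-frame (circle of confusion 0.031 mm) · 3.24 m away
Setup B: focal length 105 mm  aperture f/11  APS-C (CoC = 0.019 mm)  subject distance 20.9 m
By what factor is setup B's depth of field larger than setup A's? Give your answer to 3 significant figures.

Setup A: H = 25²/(2.8×0.031) + 25 ≈ 7225.5 mm; DoF = Df − Dn = 5853.7 − 2239.9 ≈ 3613.8 mm.
Setup B: H = 105²/(11×0.019) + 105 ≈ 52856.2 mm; DoF = Df − Dn = 34500 − 14991 ≈ 19509 mm.
Ratio = 19509 / 3613.8 ≈ 5.40.

5.40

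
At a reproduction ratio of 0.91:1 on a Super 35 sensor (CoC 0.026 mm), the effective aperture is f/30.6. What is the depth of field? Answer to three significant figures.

1.92 mm

At magnification m, DoF ≈ 2·N_eff·c/m² = 2 × 30.6 × 0.026 / 0.91² = 1.591 / 0.8281 ≈ 1.92 mm.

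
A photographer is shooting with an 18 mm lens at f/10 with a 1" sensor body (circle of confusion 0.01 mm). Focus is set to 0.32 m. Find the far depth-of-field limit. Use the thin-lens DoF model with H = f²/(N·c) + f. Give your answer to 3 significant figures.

353 mm

Hyperfocal distance H = f²/(N·c) + f = 18²/(10 × 0.01) + 18 = 324/0.1 + 18 ≈ 3258.0 mm ≈ 3.258 m.
Far limit Df = s·(H − f)/(H − s) = 320 × (3258.0 − 18) / (3258.0 − 320) = 320 × 3240.0 / 2938.0 ≈ 352.89 mm.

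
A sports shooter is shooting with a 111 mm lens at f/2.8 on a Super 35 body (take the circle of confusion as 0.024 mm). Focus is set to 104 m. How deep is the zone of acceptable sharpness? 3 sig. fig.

Hyperfocal distance H = f²/(N·c) + f = 111²/(2.8 × 0.024) + 111 = 12321/0.0672 + 111 ≈ 183459.2 mm ≈ 183.5 m.
Near limit Dn = s·(H − f)/(H + s − 2f) = 104000 × (183459.2 − 111) / (183459.2 + 104000 − 2 × 111) = 104000 × 183348.2 / 287237.2 ≈ 66385 mm.
Far limit Df = s·(H − f)/(H − s) = 104000 × (183459.2 − 111) / (183459.2 − 104000) = 104000 × 183348.2 / 79459.2 ≈ 239975 mm.
Depth of field = Df − Dn = 239975 − 66385 ≈ 173590 mm ≈ 174 m.

174 m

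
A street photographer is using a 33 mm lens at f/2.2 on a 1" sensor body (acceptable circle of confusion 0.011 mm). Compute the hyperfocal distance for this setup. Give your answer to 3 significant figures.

45.0 m

Hyperfocal distance H = f²/(N·c) + f = 33²/(2.2 × 0.011) + 33 = 1089/0.0242 + 33 ≈ 45033.0 mm ≈ 45.0 m.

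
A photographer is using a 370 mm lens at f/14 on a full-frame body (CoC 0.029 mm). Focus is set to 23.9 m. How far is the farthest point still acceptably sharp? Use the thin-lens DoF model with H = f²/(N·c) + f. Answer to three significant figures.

Hyperfocal distance H = f²/(N·c) + f = 370²/(14 × 0.029) + 370 = 136900/0.406 + 370 ≈ 337562.1 mm ≈ 337.6 m.
Far limit Df = s·(H − f)/(H − s) = 23900 × (337562.1 − 370) / (337562.1 − 23900) = 23900 × 337192.1 / 313662.1 ≈ 25693 mm ≈ 25.7 m.

25.7 m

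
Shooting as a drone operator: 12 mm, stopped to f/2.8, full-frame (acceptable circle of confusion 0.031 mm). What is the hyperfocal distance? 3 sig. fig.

1.67 m

Hyperfocal distance H = f²/(N·c) + f = 12²/(2.8 × 0.031) + 12 = 144/0.0868 + 12 ≈ 1671.0 mm ≈ 1.67 m.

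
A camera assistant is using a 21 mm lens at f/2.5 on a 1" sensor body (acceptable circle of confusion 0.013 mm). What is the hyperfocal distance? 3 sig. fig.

Hyperfocal distance H = f²/(N·c) + f = 21²/(2.5 × 0.013) + 21 = 441/0.0325 + 21 ≈ 13590.2 mm ≈ 13.6 m.

13.6 m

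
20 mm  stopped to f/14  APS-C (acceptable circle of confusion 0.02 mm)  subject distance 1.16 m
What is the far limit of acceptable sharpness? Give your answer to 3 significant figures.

Hyperfocal distance H = f²/(N·c) + f = 20²/(14 × 0.02) + 20 = 400/0.28 + 20 ≈ 1448.6 mm ≈ 1.449 m.
Far limit Df = s·(H − f)/(H − s) = 1160 × (1448.6 − 20) / (1448.6 − 1160) = 1160 × 1428.6 / 288.6 ≈ 5742.6 mm ≈ 5.74 m.

5.74 m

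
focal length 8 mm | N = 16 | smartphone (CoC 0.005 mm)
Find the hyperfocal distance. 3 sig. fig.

0.808 m

Hyperfocal distance H = f²/(N·c) + f = 8²/(16 × 0.005) + 8 = 64/0.08 + 8 ≈ 808.0 mm ≈ 0.808 m.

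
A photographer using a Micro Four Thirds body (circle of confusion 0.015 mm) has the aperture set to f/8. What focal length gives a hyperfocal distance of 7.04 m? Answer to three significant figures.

From H = f²/(N·c) + f, with f ≪ H: f ≈ √(H·N·c) = √(7040 × 8 × 0.015) = √844.80 ≈ 29.07 mm.
Exact: f² + N·c·f − N·c·H = 0 ⇒ f = (−N·c + √((N·c)² + 4·N·c·H))/2 = (−0.12 + √3379.2)/2 ≈ 29.006 mm ≈ 29.0 mm.

29.0 mm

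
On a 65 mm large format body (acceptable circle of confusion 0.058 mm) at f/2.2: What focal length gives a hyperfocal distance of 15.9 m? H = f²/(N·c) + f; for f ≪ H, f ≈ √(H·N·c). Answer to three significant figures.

45.0 mm

From H = f²/(N·c) + f, with f ≪ H: f ≈ √(H·N·c) = √(15900 × 2.2 × 0.058) = √2028.8 ≈ 45.04 mm.
The +f correction barely moves this — solving exactly, f² + N·c·f − N·c·H = 0 ⇒ f = (−N·c + √((N·c)² + 4·N·c·H))/2 = (−0.1276 + √8115.4)/2 ≈ 44.979 mm, so f ≈ 45.0 mm.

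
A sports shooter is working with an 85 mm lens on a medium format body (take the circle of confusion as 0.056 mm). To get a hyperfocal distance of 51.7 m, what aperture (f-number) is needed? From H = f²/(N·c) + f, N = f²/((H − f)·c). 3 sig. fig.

Rearrange H = f²/(N·c) + f for N: N = f² / ((H − f)·c).
N = 85² / ((51700 − 85) × 0.056) = 7225 / 2890 ≈ 2.50.

f/2.50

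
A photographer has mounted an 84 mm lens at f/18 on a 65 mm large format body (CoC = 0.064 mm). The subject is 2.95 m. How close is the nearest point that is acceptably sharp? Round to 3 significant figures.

2.01 m

Hyperfocal distance H = f²/(N·c) + f = 84²/(18 × 0.064) + 84 = 7056/1.152 + 84 ≈ 6209.0 mm ≈ 6.209 m.
Near limit Dn = s·(H − f)/(H + s − 2f) = 2950 × (6209.0 − 84) / (6209.0 + 2950 − 2 × 84) = 2950 × 6125.0 / 8991.0 ≈ 2009.6 mm ≈ 2.01 m.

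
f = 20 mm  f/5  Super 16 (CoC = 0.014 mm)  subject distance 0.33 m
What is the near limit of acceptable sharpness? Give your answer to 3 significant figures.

Hyperfocal distance H = f²/(N·c) + f = 20²/(5 × 0.014) + 20 = 400/0.07 + 20 ≈ 5734.3 mm ≈ 5.734 m.
Near limit Dn = s·(H − f)/(H + s − 2f) = 330 × (5734.3 − 20) / (5734.3 + 330 − 2 × 20) = 330 × 5714.3 / 6024.3 ≈ 313.02 mm.

313 mm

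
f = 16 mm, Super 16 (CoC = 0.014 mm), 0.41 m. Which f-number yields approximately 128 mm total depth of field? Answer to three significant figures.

Write h = H − f = f²/(N·c). The thin-lens limits are Dn = s·h/(h + (s−f)) and Df = s·h/(h − (s−f)), so DoF = Df − Dn = 2·s·(s−f)·h / (h² − (s−f)²).
That is a quadratic in h: DoF·h² − 2·s·(s−f)·h − DoF·(s−f)² = 0 ⇒ h = (s−f)·(s + √(s² + DoF²)) / DoF = 394 × (410 + √(410² + 128²)) / 128 = 394 × (410 + 429.516) / 128 ≈ 2584.1 mm.
Then N = f²/(c·h) = 16² / (0.014 × 2584.1) = 256 / 36.178 ≈ 7.08.

f/7.08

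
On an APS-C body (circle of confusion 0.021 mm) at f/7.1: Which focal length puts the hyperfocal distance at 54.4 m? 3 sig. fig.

From H = f²/(N·c) + f, with f ≪ H: f ≈ √(H·N·c) = √(54400 × 7.1 × 0.021) = √8111.0 ≈ 90.06 mm.
Exact: f² + N·c·f − N·c·H = 0 ⇒ f = (−N·c + √((N·c)² + 4·N·c·H))/2 = (−0.1491 + √32444)/2 ≈ 89.987 mm ≈ 90.0 mm.

90.0 mm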